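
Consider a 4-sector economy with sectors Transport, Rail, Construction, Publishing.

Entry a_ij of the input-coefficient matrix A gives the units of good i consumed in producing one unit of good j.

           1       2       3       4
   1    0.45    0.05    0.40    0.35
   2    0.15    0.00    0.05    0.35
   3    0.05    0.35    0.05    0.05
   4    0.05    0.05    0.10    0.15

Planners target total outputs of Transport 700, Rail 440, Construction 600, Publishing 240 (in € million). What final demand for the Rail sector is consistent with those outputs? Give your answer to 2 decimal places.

d_2 = 221.00

I − A =
  [   0.55    -0.05    -0.40    -0.35]
  [  -0.15     1.00    -0.05    -0.35]
  [  -0.05    -0.35     0.95    -0.05]
  [  -0.05    -0.05    -0.10     0.85]
d = (I − A) x:
  d_1 = (+0.55)·700 + (-0.05)·440 + (-0.40)·600 + (-0.35)·240 = 39.00
  d_2 = (-0.15)·700 + (+1.00)·440 + (-0.05)·600 + (-0.35)·240 = 221.00
  d_3 = (-0.05)·700 + (-0.35)·440 + (+0.95)·600 + (-0.05)·240 = 369.00
  d_4 = (-0.05)·700 + (-0.05)·440 + (-0.10)·600 + (+0.85)·240 = 87.00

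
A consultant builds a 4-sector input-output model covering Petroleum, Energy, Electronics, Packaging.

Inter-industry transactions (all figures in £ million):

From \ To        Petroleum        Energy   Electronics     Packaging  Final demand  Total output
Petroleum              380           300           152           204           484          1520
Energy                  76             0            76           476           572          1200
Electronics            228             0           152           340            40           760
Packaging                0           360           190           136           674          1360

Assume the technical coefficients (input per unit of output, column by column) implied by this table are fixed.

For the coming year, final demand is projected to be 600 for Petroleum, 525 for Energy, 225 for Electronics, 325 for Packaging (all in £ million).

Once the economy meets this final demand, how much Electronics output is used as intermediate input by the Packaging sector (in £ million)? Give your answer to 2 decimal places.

Technical coefficients a_ij = z_ij / X_j:
  a_11 = 380/1520 = 0.25, a_21 = 76/1520 = 0.05, a_31 = 228/1520 = 0.15, a_41 = 0/1520 = 0.00
  a_12 = 300/1200 = 0.25, a_22 = 0/1200 = 0.00, a_32 = 0/1200 = 0.00, a_42 = 360/1200 = 0.30
  a_13 = 152/760 = 0.20, a_23 = 76/760 = 0.10, a_33 = 152/760 = 0.20, a_43 = 190/760 = 0.25
  a_14 = 204/1360 = 0.15, a_24 = 476/1360 = 0.35, a_34 = 340/1360 = 0.25, a_44 = 136/1360 = 0.10
I − A =
  [   0.75    -0.25    -0.20    -0.15]
  [  -0.05     1.00    -0.10    -0.35]
  [  -0.15     0.00     0.80    -0.25]
  [   0.00    -0.30    -0.25     0.90]
Compute the cofactors C_ij = (−1)^(i+j)·(3×3 minor ij) of I−A; the adjugate is their transpose:
adj(I−A) = Cᵀ =
  [ 0.566000   0.215375   0.245375   0.246250]
  [ 0.059500   0.460500   0.144000   0.229000]
  [ 0.123000   0.096750   0.582750   0.220000]
  [ 0.054000   0.180375   0.209875   0.556250]
det(I−A) = Σ_j (I−A)_1j·C_1j = (0.75)(0.566000) + (-0.25)(0.059500) + (-0.20)(0.123000) + (-0.15)(0.054000) = 0.376925
(I − A)⁻¹ = adj(I−A) / det(I−A) ≈
  [   1.5016     0.5714     0.6510     0.6533]
  [   0.1579     1.2217     0.3820     0.6075]
  [   0.3263     0.2567     1.5461     0.5837]
  [   0.1433     0.4785     0.5568     1.4758]
First solve x = (I − A)⁻¹ d = adj(I−A)·d / det(I−A); in particular x_4 = (0.054000·600 + 0.180375·525 + 0.209875·225 + 0.556250·325) / 0.376925 = 355.10 / 0.376925 ≈ 942.0972.
Intermediate flow from 3 to 4: z_34 = a_34 · x_4 = 0.25 × 355.10 / 0.376925 = 88.775 / 0.376925 ≈ 235.52.

z_34 = 235.52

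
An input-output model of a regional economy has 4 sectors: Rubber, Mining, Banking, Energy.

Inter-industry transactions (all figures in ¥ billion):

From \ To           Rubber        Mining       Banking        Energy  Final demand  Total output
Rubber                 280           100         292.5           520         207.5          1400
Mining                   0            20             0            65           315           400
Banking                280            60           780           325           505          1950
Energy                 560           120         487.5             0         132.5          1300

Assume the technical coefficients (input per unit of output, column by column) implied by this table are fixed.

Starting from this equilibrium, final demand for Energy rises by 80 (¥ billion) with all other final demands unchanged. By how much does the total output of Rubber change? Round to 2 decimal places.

Δx_R = 89.55

Technical coefficients a_ij = z_ij / X_j:
  a_RR = 280/1400 = 0.20, a_MR = 0/1400 = 0.00, a_BR = 280/1400 = 0.20, a_ER = 560/1400 = 0.40
  a_RM = 100/400 = 0.25, a_MM = 20/400 = 0.05, a_BM = 60/400 = 0.15, a_EM = 120/400 = 0.30
  a_RB = 292.5/1950 = 0.15, a_MB = 0/1950 = 0.00, a_BB = 780/1950 = 0.40, a_EB = 487.5/1950 = 0.25
  a_RE = 520/1300 = 0.40, a_ME = 65/1300 = 0.05, a_BE = 325/1300 = 0.25, a_EE = 0/1300 = 0.00
I − A =
  [   0.80    -0.25    -0.15    -0.40]
  [   0.00     0.95     0.00    -0.05]
  [  -0.20    -0.15     0.60    -0.25]
  [  -0.40    -0.30    -0.25     1.00]
Compute the cofactors C_ij = (−1)^(i+j)·(3×3 minor ij) of I−A; the adjugate is their transpose:
adj(I−A) = Cᵀ =
  [ 0.499750   0.255125   0.238375   0.272250]
  [ 0.014500   0.269000   0.013000   0.022500]
  [ 0.285000   0.255000   0.591000   0.274500]
  [ 0.275500   0.246500   0.247000   0.427500]
det(I−A) = Σ_j (I−A)_1j·C_1j = (0.80)(0.499750) + (-0.25)(0.014500) + (-0.15)(0.285000) + (-0.40)(0.275500) = 0.243225
(I − A)⁻¹ = adj(I−A) / det(I−A) ≈
  [   2.0547     1.0489     0.9801     1.1193]
  [   0.0596     1.1060     0.0534     0.0925]
  [   1.1718     1.0484     2.4298     1.1286]
  [   1.1327     1.0135     1.0155     1.7576]
Δx = (I − A)⁻¹ Δd with Δd having +80 in the Energy component and 0 elsewhere.
So Δx_R = L_RE · (+80), where L_RE = adj(I−A)_RE / det(I−A) = 0.272250 / 0.243225.
Δx_R = 0.272250 × (+80) / 0.243225 = 21.78 / 0.243225 ≈ 89.55.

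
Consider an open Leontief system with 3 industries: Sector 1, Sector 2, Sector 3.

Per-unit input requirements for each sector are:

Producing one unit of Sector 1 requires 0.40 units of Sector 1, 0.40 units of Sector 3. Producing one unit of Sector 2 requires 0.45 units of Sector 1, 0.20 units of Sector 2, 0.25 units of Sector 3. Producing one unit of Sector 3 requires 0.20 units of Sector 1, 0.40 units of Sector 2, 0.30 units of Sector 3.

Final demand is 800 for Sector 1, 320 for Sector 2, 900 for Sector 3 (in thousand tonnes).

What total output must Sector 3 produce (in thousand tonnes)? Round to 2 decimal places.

I − A =
  [   0.60    -0.45    -0.20]
  [   0.00     0.80    -0.40]
  [  -0.40    -0.25     0.70]
Cofactors of I−A, C_ij = (−1)^(i+j)·(minor ij) (rows/columns in the sector order above):
  C_11 = (0.80)(0.70) − (-0.40)(-0.25) = 0.4600
  C_12 = −[(0.00)(0.70) − (-0.40)(-0.40)] = 0.1600
  C_13 = (0.00)(-0.25) − (0.80)(-0.40) = 0.3200
  C_21 = −[(-0.45)(0.70) − (-0.20)(-0.25)] = 0.3650
  C_22 = (0.60)(0.70) − (-0.20)(-0.40) = 0.3400
  C_23 = −[(0.60)(-0.25) − (-0.45)(-0.40)] = 0.3300
  C_31 = (-0.45)(-0.40) − (-0.20)(0.80) = 0.3400
  C_32 = −[(0.60)(-0.40) − (-0.20)(0.00)] = 0.2400
  C_33 = (0.60)(0.80) − (-0.45)(0.00) = 0.4800
det(I−A) = Σ_j (I−A)_1j·C_1j = (0.60)(0.4600) + (-0.45)(0.1600) + (-0.20)(0.3200) = 0.1400
adj(I−A) = Cᵀ =
  [ 0.4600   0.3650   0.3400]
  [ 0.1600   0.3400   0.2400]
  [ 0.3200   0.3300   0.4800]
(I − A)⁻¹ = adj(I−A) / det(I−A) ≈
  [   3.2857     2.6071     2.4286]
  [   1.1429     2.4286     1.7143]
  [   2.2857     2.3571     3.4286]
x = (I − A)⁻¹ d = adj(I−A)·d / det(I−A), with det(I−A) = 0.1400:
  x_1 = (0.4600·800 + 0.3650·320 + 0.3400·900) / 0.1400 = 790.80 / 0.1400 ≈ 5648.57
  x_2 = (0.1600·800 + 0.3400·320 + 0.2400·900) / 0.1400 = 452.80 / 0.1400 ≈ 3234.29
  x_3 = (0.3200·800 + 0.3300·320 + 0.4800·900) / 0.1400 = 793.60 / 0.1400 ≈ 5668.57

x_3 = 5668.57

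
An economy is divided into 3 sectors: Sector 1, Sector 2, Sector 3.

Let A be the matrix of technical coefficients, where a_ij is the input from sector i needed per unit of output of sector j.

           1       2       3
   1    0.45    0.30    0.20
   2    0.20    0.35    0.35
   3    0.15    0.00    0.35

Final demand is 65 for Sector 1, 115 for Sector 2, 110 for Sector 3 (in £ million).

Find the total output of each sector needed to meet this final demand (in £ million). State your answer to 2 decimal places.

x_1 = 478.97, x_2 = 474.94, x_3 = 279.76

I − A =
  [   0.55    -0.30    -0.20]
  [  -0.20     0.65    -0.35]
  [  -0.15     0.00     0.65]
Cofactors of I−A, C_ij = (−1)^(i+j)·(minor ij) (rows/columns in the sector order above):
  C_11 = (0.65)(0.65) − (-0.35)(0.00) = 0.4225
  C_12 = −[(-0.20)(0.65) − (-0.35)(-0.15)] = 0.1825
  C_13 = (-0.20)(0.00) − (0.65)(-0.15) = 0.0975
  C_21 = −[(-0.30)(0.65) − (-0.20)(0.00)] = 0.1950
  C_22 = (0.55)(0.65) − (-0.20)(-0.15) = 0.3275
  C_23 = −[(0.55)(0.00) − (-0.30)(-0.15)] = 0.0450
  C_31 = (-0.30)(-0.35) − (-0.20)(0.65) = 0.2350
  C_32 = −[(0.55)(-0.35) − (-0.20)(-0.20)] = 0.2325
  C_33 = (0.55)(0.65) − (-0.30)(-0.20) = 0.2975
det(I−A) = Σ_j (I−A)_1j·C_1j = (0.55)(0.4225) + (-0.30)(0.1825) + (-0.20)(0.0975) = 0.158125
adj(I−A) = Cᵀ =
  [ 0.4225   0.1950   0.2350]
  [ 0.1825   0.3275   0.2325]
  [ 0.0975   0.0450   0.2975]
(I − A)⁻¹ = adj(I−A) / det(I−A) ≈
  [   2.6719     1.2332     1.4862]
  [   1.1542     2.0711     1.4704]
  [   0.6166     0.2846     1.8814]
x = (I − A)⁻¹ d = adj(I−A)·d / det(I−A), with det(I−A) = 0.158125:
  x_1 = (0.4225·65 + 0.1950·115 + 0.2350·110) / 0.158125 = 75.7375 / 0.158125 ≈ 478.97
  x_2 = (0.1825·65 + 0.3275·115 + 0.2325·110) / 0.158125 = 75.10 / 0.158125 ≈ 474.94
  x_3 = (0.0975·65 + 0.0450·115 + 0.2975·110) / 0.158125 = 44.2375 / 0.158125 ≈ 279.76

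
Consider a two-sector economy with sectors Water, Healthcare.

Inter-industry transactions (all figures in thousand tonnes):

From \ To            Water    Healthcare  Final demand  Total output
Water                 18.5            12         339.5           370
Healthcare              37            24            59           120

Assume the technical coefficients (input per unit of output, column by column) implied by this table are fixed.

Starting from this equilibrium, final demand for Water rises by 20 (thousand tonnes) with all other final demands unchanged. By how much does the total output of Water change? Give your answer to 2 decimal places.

Technical coefficients a_ij = z_ij / X_j:
  a_WW = 18.5/370 = 0.05, a_HW = 37/370 = 0.10
  a_WH = 12/120 = 0.10, a_HH = 24/120 = 0.20
I − A =
  [   0.95    -0.10]
  [  -0.10     0.80]
det(I−A) = (0.95)(0.80) − (-0.10)(-0.10) = 0.7500
adj(I−A) = [[0.80, 0.10], [0.10, 0.95]]
(I − A)⁻¹ = adj(I−A) / det(I−A) ≈
  [   1.0667     0.1333]
  [   0.1333     1.2667]
Δx = (I − A)⁻¹ Δd with Δd having +20 in the Water component and 0 elsewhere.
So Δx_W = L_WW · (+20), where L_WW = adj(I−A)_WW / det(I−A) = 0.80 / 0.7500.
Δx_W = 0.80 × (+20) / 0.7500 = 16.00 / 0.7500 ≈ 21.33.

Δx_W = 21.33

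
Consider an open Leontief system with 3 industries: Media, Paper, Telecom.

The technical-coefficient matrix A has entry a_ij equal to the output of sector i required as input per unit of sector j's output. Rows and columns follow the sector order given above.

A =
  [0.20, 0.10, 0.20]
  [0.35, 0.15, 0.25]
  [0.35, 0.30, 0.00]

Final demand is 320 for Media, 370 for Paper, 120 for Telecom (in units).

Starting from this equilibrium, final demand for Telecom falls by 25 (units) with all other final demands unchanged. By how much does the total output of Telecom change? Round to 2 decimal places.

Δx_T = -32.53

I − A =
  [   0.80    -0.10    -0.20]
  [  -0.35     0.85    -0.25]
  [  -0.35    -0.30     1.00]
Cofactors of I−A, C_ij = (−1)^(i+j)·(minor ij) (rows/columns in the sector order above):
  C_11 = (0.85)(1.00) − (-0.25)(-0.30) = 0.7750
  C_12 = −[(-0.35)(1.00) − (-0.25)(-0.35)] = 0.4375
  C_13 = (-0.35)(-0.30) − (0.85)(-0.35) = 0.4025
  C_21 = −[(-0.10)(1.00) − (-0.20)(-0.30)] = 0.1600
  C_22 = (0.80)(1.00) − (-0.20)(-0.35) = 0.7300
  C_23 = −[(0.80)(-0.30) − (-0.10)(-0.35)] = 0.2750
  C_31 = (-0.10)(-0.25) − (-0.20)(0.85) = 0.1950
  C_32 = −[(0.80)(-0.25) − (-0.20)(-0.35)] = 0.2700
  C_33 = (0.80)(0.85) − (-0.10)(-0.35) = 0.6450
det(I−A) = Σ_j (I−A)_1j·C_1j = (0.80)(0.7750) + (-0.10)(0.4375) + (-0.20)(0.4025) = 0.49575
adj(I−A) = Cᵀ =
  [ 0.7750   0.1600   0.1950]
  [ 0.4375   0.7300   0.2700]
  [ 0.4025   0.2750   0.6450]
(I − A)⁻¹ = adj(I−A) / det(I−A) ≈
  [   1.5633     0.3227     0.3933]
  [   0.8825     1.4725     0.5446]
  [   0.8119     0.5547     1.3011]
Δx = (I − A)⁻¹ Δd with Δd having -25 in the Telecom component and 0 elsewhere.
So Δx_T = L_TT · (-25), where L_TT = adj(I−A)_TT / det(I−A) = 0.6450 / 0.49575.
Δx_T = 0.6450 × (-25) / 0.49575 = -16.125 / 0.49575 ≈ -32.53.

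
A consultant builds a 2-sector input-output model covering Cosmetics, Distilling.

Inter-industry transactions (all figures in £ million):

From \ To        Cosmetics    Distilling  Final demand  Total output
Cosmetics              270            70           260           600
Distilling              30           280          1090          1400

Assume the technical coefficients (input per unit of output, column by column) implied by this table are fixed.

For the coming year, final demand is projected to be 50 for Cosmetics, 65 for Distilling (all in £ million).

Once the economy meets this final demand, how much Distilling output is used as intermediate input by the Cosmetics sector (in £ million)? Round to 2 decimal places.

z_21 = 4.94

Technical coefficients a_ij = z_ij / X_j:
  a_11 = 270/600 = 0.45, a_21 = 30/600 = 0.05
  a_12 = 70/1400 = 0.05, a_22 = 280/1400 = 0.20
I − A =
  [   0.55    -0.05]
  [  -0.05     0.80]
det(I−A) = (0.55)(0.80) − (-0.05)(-0.05) = 0.4375
adj(I−A) = [[0.80, 0.05], [0.05, 0.55]]
(I − A)⁻¹ = adj(I−A) / det(I−A) ≈
  [   1.8286     0.1143]
  [   0.1143     1.2571]
First solve x = (I − A)⁻¹ d = adj(I−A)·d / det(I−A); in particular x_1 = (0.80·50 + 0.05·65) / 0.4375 = 43.25 / 0.4375 ≈ 98.8571.
Intermediate flow from 2 to 1: z_21 = a_21 · x_1 = 0.05 × 43.25 / 0.4375 = 2.1625 / 0.4375 ≈ 4.94.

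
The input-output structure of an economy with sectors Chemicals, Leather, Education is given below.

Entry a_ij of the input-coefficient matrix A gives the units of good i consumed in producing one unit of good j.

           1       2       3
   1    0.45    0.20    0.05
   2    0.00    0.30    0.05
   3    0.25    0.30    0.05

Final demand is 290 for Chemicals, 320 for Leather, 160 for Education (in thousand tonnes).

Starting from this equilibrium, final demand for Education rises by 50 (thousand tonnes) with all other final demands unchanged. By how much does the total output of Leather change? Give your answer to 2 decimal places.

Δx_2 = 3.97

I − A =
  [   0.55    -0.20    -0.05]
  [   0.00     0.70    -0.05]
  [  -0.25    -0.30     0.95]
Cofactors of I−A, C_ij = (−1)^(i+j)·(minor ij) (rows/columns in the sector order above):
  C_11 = (0.70)(0.95) − (-0.05)(-0.30) = 0.6500
  C_12 = −[(0.00)(0.95) − (-0.05)(-0.25)] = 0.0125
  C_13 = (0.00)(-0.30) − (0.70)(-0.25) = 0.1750
  C_21 = −[(-0.20)(0.95) − (-0.05)(-0.30)] = 0.2050
  C_22 = (0.55)(0.95) − (-0.05)(-0.25) = 0.5100
  C_23 = −[(0.55)(-0.30) − (-0.20)(-0.25)] = 0.2150
  C_31 = (-0.20)(-0.05) − (-0.05)(0.70) = 0.0450
  C_32 = −[(0.55)(-0.05) − (-0.05)(0.00)] = 0.0275
  C_33 = (0.55)(0.70) − (-0.20)(0.00) = 0.3850
det(I−A) = Σ_j (I−A)_1j·C_1j = (0.55)(0.6500) + (-0.20)(0.0125) + (-0.05)(0.1750) = 0.34625
adj(I−A) = Cᵀ =
  [ 0.6500   0.2050   0.0450]
  [ 0.0125   0.5100   0.0275]
  [ 0.1750   0.2150   0.3850]
(I − A)⁻¹ = adj(I−A) / det(I−A) ≈
  [   1.8773     0.5921     0.1300]
  [   0.0361     1.4729     0.0794]
  [   0.5054     0.6209     1.1119]
Δx = (I − A)⁻¹ Δd with Δd having +50 in the Education component and 0 elsewhere.
So Δx_2 = L_23 · (+50), where L_23 = adj(I−A)_23 / det(I−A) = 0.0275 / 0.34625.
Δx_2 = 0.0275 × (+50) / 0.34625 = 1.375 / 0.34625 ≈ 3.97.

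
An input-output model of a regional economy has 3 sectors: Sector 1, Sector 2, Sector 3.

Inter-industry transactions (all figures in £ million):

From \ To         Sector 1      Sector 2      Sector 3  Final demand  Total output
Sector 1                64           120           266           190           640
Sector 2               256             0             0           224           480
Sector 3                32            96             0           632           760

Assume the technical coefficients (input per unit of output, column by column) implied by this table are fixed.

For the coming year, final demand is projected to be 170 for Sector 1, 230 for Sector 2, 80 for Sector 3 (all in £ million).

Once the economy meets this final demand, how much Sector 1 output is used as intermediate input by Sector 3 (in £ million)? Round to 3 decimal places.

z_13 = 60.479

Technical coefficients a_ij = z_ij / X_j:
  a_11 = 64/640 = 0.10, a_21 = 256/640 = 0.40, a_31 = 32/640 = 0.05
  a_12 = 120/480 = 0.25, a_22 = 0/480 = 0.00, a_32 = 96/480 = 0.20
  a_13 = 266/760 = 0.35, a_23 = 0/760 = 0.00, a_33 = 0/760 = 0.00
I − A =
  [   0.90    -0.25    -0.35]
  [  -0.40     1.00     0.00]
  [  -0.05    -0.20     1.00]
Cofactors of I−A, C_ij = (−1)^(i+j)·(minor ij) (rows/columns in the sector order above):
  C_11 = (1.00)(1.00) − (0.00)(-0.20) = 1.0000
  C_12 = −[(-0.40)(1.00) − (0.00)(-0.05)] = 0.4000
  C_13 = (-0.40)(-0.20) − (1.00)(-0.05) = 0.1300
  C_21 = −[(-0.25)(1.00) − (-0.35)(-0.20)] = 0.3200
  C_22 = (0.90)(1.00) − (-0.35)(-0.05) = 0.8825
  C_23 = −[(0.90)(-0.20) − (-0.25)(-0.05)] = 0.1925
  C_31 = (-0.25)(0.00) − (-0.35)(1.00) = 0.3500
  C_32 = −[(0.90)(0.00) − (-0.35)(-0.40)] = 0.1400
  C_33 = (0.90)(1.00) − (-0.25)(-0.40) = 0.8000
det(I−A) = Σ_j (I−A)_1j·C_1j = (0.90)(1.0000) + (-0.25)(0.4000) + (-0.35)(0.1300) = 0.7545
adj(I−A) = Cᵀ =
  [ 1.0000   0.3200   0.3500]
  [ 0.4000   0.8825   0.1400]
  [ 0.1300   0.1925   0.8000]
(I − A)⁻¹ = adj(I−A) / det(I−A) ≈
  [   1.3254     0.4241     0.4639]
  [   0.5302     1.1696     0.1856]
  [   0.1723     0.2551     1.0603]
First solve x = (I − A)⁻¹ d = adj(I−A)·d / det(I−A); in particular x_3 = (0.1300·170 + 0.1925·230 + 0.8000·80) / 0.7545 = 130.375 / 0.7545 ≈ 172.79655.
Intermediate flow from 1 to 3: z_13 = a_13 · x_3 = 0.35 × 130.375 / 0.7545 = 45.63125 / 0.7545 ≈ 60.479.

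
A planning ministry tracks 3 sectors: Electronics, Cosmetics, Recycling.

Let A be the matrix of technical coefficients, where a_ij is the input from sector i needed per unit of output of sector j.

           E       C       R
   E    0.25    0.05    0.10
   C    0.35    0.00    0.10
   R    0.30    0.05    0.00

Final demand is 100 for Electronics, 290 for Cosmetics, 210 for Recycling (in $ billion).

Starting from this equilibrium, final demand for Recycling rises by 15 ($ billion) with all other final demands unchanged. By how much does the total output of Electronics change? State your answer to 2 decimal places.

Δx_E = 2.26

I − A =
  [   0.75    -0.05    -0.10]
  [  -0.35     1.00    -0.10]
  [  -0.30    -0.05     1.00]
Cofactors of I−A, C_ij = (−1)^(i+j)·(minor ij) (rows/columns in the sector order above):
  C_11 = (1.00)(1.00) − (-0.10)(-0.05) = 0.9950
  C_12 = −[(-0.35)(1.00) − (-0.10)(-0.30)] = 0.3800
  C_13 = (-0.35)(-0.05) − (1.00)(-0.30) = 0.3175
  C_21 = −[(-0.05)(1.00) − (-0.10)(-0.05)] = 0.0550
  C_22 = (0.75)(1.00) − (-0.10)(-0.30) = 0.7200
  C_23 = −[(0.75)(-0.05) − (-0.05)(-0.30)] = 0.0525
  C_31 = (-0.05)(-0.10) − (-0.10)(1.00) = 0.1050
  C_32 = −[(0.75)(-0.10) − (-0.10)(-0.35)] = 0.1100
  C_33 = (0.75)(1.00) − (-0.05)(-0.35) = 0.7325
det(I−A) = Σ_j (I−A)_1j·C_1j = (0.75)(0.9950) + (-0.05)(0.3800) + (-0.10)(0.3175) = 0.6955
adj(I−A) = Cᵀ =
  [ 0.9950   0.0550   0.1050]
  [ 0.3800   0.7200   0.1100]
  [ 0.3175   0.0525   0.7325]
(I − A)⁻¹ = adj(I−A) / det(I−A) ≈
  [   1.4306     0.0791     0.1510]
  [   0.5464     1.0352     0.1582]
  [   0.4565     0.0755     1.0532]
Δx = (I − A)⁻¹ Δd with Δd having +15 in the Recycling component and 0 elsewhere.
So Δx_E = L_ER · (+15), where L_ER = adj(I−A)_ER / det(I−A) = 0.1050 / 0.6955.
Δx_E = 0.1050 × (+15) / 0.6955 = 1.575 / 0.6955 ≈ 2.26.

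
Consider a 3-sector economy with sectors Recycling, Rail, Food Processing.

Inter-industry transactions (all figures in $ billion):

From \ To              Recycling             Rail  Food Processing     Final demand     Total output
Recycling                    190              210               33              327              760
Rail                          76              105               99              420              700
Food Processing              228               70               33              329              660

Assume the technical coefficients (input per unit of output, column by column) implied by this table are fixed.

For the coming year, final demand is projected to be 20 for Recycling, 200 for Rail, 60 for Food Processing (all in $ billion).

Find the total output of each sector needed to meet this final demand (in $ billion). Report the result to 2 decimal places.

Technical coefficients a_ij = z_ij / X_j:
  a_11 = 190/760 = 0.25, a_21 = 76/760 = 0.10, a_31 = 228/760 = 0.30
  a_12 = 210/700 = 0.30, a_22 = 105/700 = 0.15, a_32 = 70/700 = 0.10
  a_13 = 33/660 = 0.05, a_23 = 99/660 = 0.15, a_33 = 33/660 = 0.05
I − A =
  [   0.75    -0.30    -0.05]
  [  -0.10     0.85    -0.15]
  [  -0.30    -0.10     0.95]
Cofactors of I−A, C_ij = (−1)^(i+j)·(minor ij) (rows/columns in the sector order above):
  C_11 = (0.85)(0.95) − (-0.15)(-0.10) = 0.7925
  C_12 = −[(-0.10)(0.95) − (-0.15)(-0.30)] = 0.1400
  C_13 = (-0.10)(-0.10) − (0.85)(-0.30) = 0.2650
  C_21 = −[(-0.30)(0.95) − (-0.05)(-0.10)] = 0.2900
  C_22 = (0.75)(0.95) − (-0.05)(-0.30) = 0.6975
  C_23 = −[(0.75)(-0.10) − (-0.30)(-0.30)] = 0.1650
  C_31 = (-0.30)(-0.15) − (-0.05)(0.85) = 0.0875
  C_32 = −[(0.75)(-0.15) − (-0.05)(-0.10)] = 0.1175
  C_33 = (0.75)(0.85) − (-0.30)(-0.10) = 0.6075
det(I−A) = Σ_j (I−A)_1j·C_1j = (0.75)(0.7925) + (-0.30)(0.1400) + (-0.05)(0.2650) = 0.539125
adj(I−A) = Cᵀ =
  [ 0.7925   0.2900   0.0875]
  [ 0.1400   0.6975   0.1175]
  [ 0.2650   0.1650   0.6075]
(I − A)⁻¹ = adj(I−A) / det(I−A) ≈
  [   1.4700     0.5379     0.1623]
  [   0.2597     1.2938     0.2179]
  [   0.4915     0.3061     1.1268]
x = (I − A)⁻¹ d = adj(I−A)·d / det(I−A), with det(I−A) = 0.539125:
  x_1 = (0.7925·20 + 0.2900·200 + 0.0875·60) / 0.539125 = 79.10 / 0.539125 ≈ 146.72
  x_2 = (0.1400·20 + 0.6975·200 + 0.1175·60) / 0.539125 = 149.35 / 0.539125 ≈ 277.02
  x_3 = (0.2650·20 + 0.1650·200 + 0.6075·60) / 0.539125 = 74.75 / 0.539125 ≈ 138.65

x_1 = 146.72, x_2 = 277.02, x_3 = 138.65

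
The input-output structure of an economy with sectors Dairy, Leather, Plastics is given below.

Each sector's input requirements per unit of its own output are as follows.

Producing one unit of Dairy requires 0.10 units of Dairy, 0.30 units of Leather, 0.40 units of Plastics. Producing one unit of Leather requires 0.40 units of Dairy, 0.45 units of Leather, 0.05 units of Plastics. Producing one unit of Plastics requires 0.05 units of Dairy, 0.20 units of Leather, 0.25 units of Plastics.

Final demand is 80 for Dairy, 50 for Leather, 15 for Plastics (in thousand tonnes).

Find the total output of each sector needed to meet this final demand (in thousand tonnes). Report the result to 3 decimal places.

x_1 = 214.168, x_2 = 262.910, x_3 = 151.751

I − A =
  [   0.90    -0.40    -0.05]
  [  -0.30     0.55    -0.20]
  [  -0.40    -0.05     0.75]
Cofactors of I−A, C_ij = (−1)^(i+j)·(minor ij) (rows/columns in the sector order above):
  C_11 = (0.55)(0.75) − (-0.20)(-0.05) = 0.4025
  C_12 = −[(-0.30)(0.75) − (-0.20)(-0.40)] = 0.3050
  C_13 = (-0.30)(-0.05) − (0.55)(-0.40) = 0.2350
  C_21 = −[(-0.40)(0.75) − (-0.05)(-0.05)] = 0.3025
  C_22 = (0.90)(0.75) − (-0.05)(-0.40) = 0.6550
  C_23 = −[(0.90)(-0.05) − (-0.40)(-0.40)] = 0.2050
  C_31 = (-0.40)(-0.20) − (-0.05)(0.55) = 0.1075
  C_32 = −[(0.90)(-0.20) − (-0.05)(-0.30)] = 0.1950
  C_33 = (0.90)(0.55) − (-0.40)(-0.30) = 0.3750
det(I−A) = Σ_j (I−A)_1j·C_1j = (0.90)(0.4025) + (-0.40)(0.3050) + (-0.05)(0.2350) = 0.2285
adj(I−A) = Cᵀ =
  [ 0.4025   0.3025   0.1075]
  [ 0.3050   0.6550   0.1950]
  [ 0.2350   0.2050   0.3750]
(I − A)⁻¹ = adj(I−A) / det(I−A) ≈
  [   1.7615     1.3239     0.4705]
  [   1.3348     2.8665     0.8534]
  [   1.0284     0.8972     1.6411]
x = (I − A)⁻¹ d = adj(I−A)·d / det(I−A), with det(I−A) = 0.2285:
  x_1 = (0.4025·80 + 0.3025·50 + 0.1075·15) / 0.2285 = 48.9375 / 0.2285 ≈ 214.168
  x_2 = (0.3050·80 + 0.6550·50 + 0.1950·15) / 0.2285 = 60.075 / 0.2285 ≈ 262.910
  x_3 = (0.2350·80 + 0.2050·50 + 0.3750·15) / 0.2285 = 34.675 / 0.2285 ≈ 151.751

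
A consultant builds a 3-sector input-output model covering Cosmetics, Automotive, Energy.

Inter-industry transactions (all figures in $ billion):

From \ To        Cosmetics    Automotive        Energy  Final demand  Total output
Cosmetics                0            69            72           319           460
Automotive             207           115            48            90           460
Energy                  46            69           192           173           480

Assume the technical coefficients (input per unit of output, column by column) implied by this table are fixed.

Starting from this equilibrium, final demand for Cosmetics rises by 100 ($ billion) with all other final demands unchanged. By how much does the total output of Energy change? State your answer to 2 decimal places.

Δx_E = 38.35

Technical coefficients a_ij = z_ij / X_j:
  a_CC = 0/460 = 0.00, a_AC = 207/460 = 0.45, a_EC = 46/460 = 0.10
  a_CA = 69/460 = 0.15, a_AA = 115/460 = 0.25, a_EA = 69/460 = 0.15
  a_CE = 72/480 = 0.15, a_AE = 48/480 = 0.10, a_EE = 192/480 = 0.40
I − A =
  [   1.00    -0.15    -0.15]
  [  -0.45     0.75    -0.10]
  [  -0.10    -0.15     0.60]
Cofactors of I−A, C_ij = (−1)^(i+j)·(minor ij) (rows/columns in the sector order above):
  C_11 = (0.75)(0.60) − (-0.10)(-0.15) = 0.4350
  C_12 = −[(-0.45)(0.60) − (-0.10)(-0.10)] = 0.2800
  C_13 = (-0.45)(-0.15) − (0.75)(-0.10) = 0.1425
  C_21 = −[(-0.15)(0.60) − (-0.15)(-0.15)] = 0.1125
  C_22 = (1.00)(0.60) − (-0.15)(-0.10) = 0.5850
  C_23 = −[(1.00)(-0.15) − (-0.15)(-0.10)] = 0.1650
  C_31 = (-0.15)(-0.10) − (-0.15)(0.75) = 0.1275
  C_32 = −[(1.00)(-0.10) − (-0.15)(-0.45)] = 0.1675
  C_33 = (1.00)(0.75) − (-0.15)(-0.45) = 0.6825
det(I−A) = Σ_j (I−A)_1j·C_1j = (1.00)(0.4350) + (-0.15)(0.2800) + (-0.15)(0.1425) = 0.371625
adj(I−A) = Cᵀ =
  [ 0.4350   0.1125   0.1275]
  [ 0.2800   0.5850   0.1675]
  [ 0.1425   0.1650   0.6825]
(I − A)⁻¹ = adj(I−A) / det(I−A) ≈
  [   1.1705     0.3027     0.3431]
  [   0.7534     1.5742     0.4507]
  [   0.3835     0.4440     1.8365]
Δx = (I − A)⁻¹ Δd with Δd having +100 in the Cosmetics component and 0 elsewhere.
So Δx_E = L_EC · (+100), where L_EC = adj(I−A)_EC / det(I−A) = 0.1425 / 0.371625.
Δx_E = 0.1425 × (+100) / 0.371625 = 14.25 / 0.371625 ≈ 38.35.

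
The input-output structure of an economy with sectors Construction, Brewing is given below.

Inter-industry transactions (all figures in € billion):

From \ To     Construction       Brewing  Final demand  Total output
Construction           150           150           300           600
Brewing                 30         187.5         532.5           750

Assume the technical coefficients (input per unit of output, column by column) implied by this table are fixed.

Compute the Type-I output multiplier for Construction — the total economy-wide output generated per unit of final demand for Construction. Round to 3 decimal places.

Technical coefficients a_ij = z_ij / X_j:
  a_11 = 150/600 = 0.25, a_21 = 30/600 = 0.05
  a_12 = 150/750 = 0.20, a_22 = 187.5/750 = 0.25
I − A =
  [   0.75    -0.20]
  [  -0.05     0.75]
det(I−A) = (0.75)(0.75) − (-0.20)(-0.05) = 0.5525
adj(I−A) = [[0.75, 0.20], [0.05, 0.75]]
(I − A)⁻¹ = adj(I−A) / det(I−A) ≈
  [   1.3575     0.3620]
  [   0.0905     1.3575]
The output multiplier for sector j is the column-j sum of the Leontief inverse (I − A)⁻¹ = adj(I−A) / det(I−A).
Column 1 of adj(I−A): (0.75, 0.05); det(I−A) = 0.5525.
m_1 = (0.75 + 0.05) / 0.5525 = 0.80 / 0.5525 ≈ 1.448.

m_1 = 1.448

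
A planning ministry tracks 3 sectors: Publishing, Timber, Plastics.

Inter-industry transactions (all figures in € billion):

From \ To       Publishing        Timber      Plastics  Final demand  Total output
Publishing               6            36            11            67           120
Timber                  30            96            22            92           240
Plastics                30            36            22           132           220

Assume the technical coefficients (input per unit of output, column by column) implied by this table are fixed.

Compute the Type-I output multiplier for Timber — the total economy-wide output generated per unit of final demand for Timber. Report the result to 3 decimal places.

Technical coefficients a_ij = z_ij / X_j:
  a_11 = 6/120 = 0.05, a_21 = 30/120 = 0.25, a_31 = 30/120 = 0.25
  a_12 = 36/240 = 0.15, a_22 = 96/240 = 0.40, a_32 = 36/240 = 0.15
  a_13 = 11/220 = 0.05, a_23 = 22/220 = 0.10, a_33 = 22/220 = 0.10
I − A =
  [   0.95    -0.15    -0.05]
  [  -0.25     0.60    -0.10]
  [  -0.25    -0.15     0.90]
Cofactors of I−A, C_ij = (−1)^(i+j)·(minor ij) (rows/columns in the sector order above):
  C_11 = (0.60)(0.90) − (-0.10)(-0.15) = 0.5250
  C_12 = −[(-0.25)(0.90) − (-0.10)(-0.25)] = 0.2500
  C_13 = (-0.25)(-0.15) − (0.60)(-0.25) = 0.1875
  C_21 = −[(-0.15)(0.90) − (-0.05)(-0.15)] = 0.1425
  C_22 = (0.95)(0.90) − (-0.05)(-0.25) = 0.8425
  C_23 = −[(0.95)(-0.15) − (-0.15)(-0.25)] = 0.1800
  C_31 = (-0.15)(-0.10) − (-0.05)(0.60) = 0.0450
  C_32 = −[(0.95)(-0.10) − (-0.05)(-0.25)] = 0.1075
  C_33 = (0.95)(0.60) − (-0.15)(-0.25) = 0.5325
det(I−A) = Σ_j (I−A)_1j·C_1j = (0.95)(0.5250) + (-0.15)(0.2500) + (-0.05)(0.1875) = 0.451875
adj(I−A) = Cᵀ =
  [ 0.5250   0.1425   0.0450]
  [ 0.2500   0.8425   0.1075]
  [ 0.1875   0.1800   0.5325]
(I − A)⁻¹ = adj(I−A) / det(I−A) ≈
  [   1.1618     0.3154     0.0996]
  [   0.5533     1.8645     0.2379]
  [   0.4149     0.3983     1.1784]
The output multiplier for sector j is the column-j sum of the Leontief inverse (I − A)⁻¹ = adj(I−A) / det(I−A).
Column 2 of adj(I−A): (0.1425, 0.8425, 0.1800); det(I−A) = 0.451875.
m_2 = (0.1425 + 0.8425 + 0.1800) / 0.451875 = 1.165 / 0.451875 ≈ 2.578.

m_2 = 2.578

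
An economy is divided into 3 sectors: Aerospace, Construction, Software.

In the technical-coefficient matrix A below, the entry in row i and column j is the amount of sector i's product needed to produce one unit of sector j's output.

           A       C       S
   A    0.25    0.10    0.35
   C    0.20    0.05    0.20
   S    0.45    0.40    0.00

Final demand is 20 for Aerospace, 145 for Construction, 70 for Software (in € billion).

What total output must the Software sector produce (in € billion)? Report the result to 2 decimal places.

I − A =
  [   0.75    -0.10    -0.35]
  [  -0.20     0.95    -0.20]
  [  -0.45    -0.40     1.00]
Cofactors of I−A, C_ij = (−1)^(i+j)·(minor ij) (rows/columns in the sector order above):
  C_11 = (0.95)(1.00) − (-0.20)(-0.40) = 0.8700
  C_12 = −[(-0.20)(1.00) − (-0.20)(-0.45)] = 0.2900
  C_13 = (-0.20)(-0.40) − (0.95)(-0.45) = 0.5075
  C_21 = −[(-0.10)(1.00) − (-0.35)(-0.40)] = 0.2400
  C_22 = (0.75)(1.00) − (-0.35)(-0.45) = 0.5925
  C_23 = −[(0.75)(-0.40) − (-0.10)(-0.45)] = 0.3450
  C_31 = (-0.10)(-0.20) − (-0.35)(0.95) = 0.3525
  C_32 = −[(0.75)(-0.20) − (-0.35)(-0.20)] = 0.2200
  C_33 = (0.75)(0.95) − (-0.10)(-0.20) = 0.6925
det(I−A) = Σ_j (I−A)_1j·C_1j = (0.75)(0.8700) + (-0.10)(0.2900) + (-0.35)(0.5075) = 0.445875
adj(I−A) = Cᵀ =
  [ 0.8700   0.2400   0.3525]
  [ 0.2900   0.5925   0.2200]
  [ 0.5075   0.3450   0.6925]
(I − A)⁻¹ = adj(I−A) / det(I−A) ≈
  [   1.9512     0.5383     0.7906]
  [   0.6504     1.3288     0.4934]
  [   1.1382     0.7738     1.5531]
x = (I − A)⁻¹ d = adj(I−A)·d / det(I−A), with det(I−A) = 0.445875:
  x_A = (0.8700·20 + 0.2400·145 + 0.3525·70) / 0.445875 = 76.875 / 0.445875 ≈ 172.41
  x_C = (0.2900·20 + 0.5925·145 + 0.2200·70) / 0.445875 = 107.1125 / 0.445875 ≈ 240.23
  x_S = (0.5075·20 + 0.3450·145 + 0.6925·70) / 0.445875 = 108.65 / 0.445875 ≈ 243.68

x_S = 243.68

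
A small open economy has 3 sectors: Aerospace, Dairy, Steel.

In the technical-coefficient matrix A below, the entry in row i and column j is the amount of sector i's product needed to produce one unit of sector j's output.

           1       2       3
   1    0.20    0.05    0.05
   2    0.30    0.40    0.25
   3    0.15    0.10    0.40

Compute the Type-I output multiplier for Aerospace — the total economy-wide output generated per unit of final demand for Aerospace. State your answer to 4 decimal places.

m_1 = 2.6779

I − A =
  [   0.80    -0.05    -0.05]
  [  -0.30     0.60    -0.25]
  [  -0.15    -0.10     0.60]
Cofactors of I−A, C_ij = (−1)^(i+j)·(minor ij) (rows/columns in the sector order above):
  C_11 = (0.60)(0.60) − (-0.25)(-0.10) = 0.3350
  C_12 = −[(-0.30)(0.60) − (-0.25)(-0.15)] = 0.2175
  C_13 = (-0.30)(-0.10) − (0.60)(-0.15) = 0.1200
  C_21 = −[(-0.05)(0.60) − (-0.05)(-0.10)] = 0.0350
  C_22 = (0.80)(0.60) − (-0.05)(-0.15) = 0.4725
  C_23 = −[(0.80)(-0.10) − (-0.05)(-0.15)] = 0.0875
  C_31 = (-0.05)(-0.25) − (-0.05)(0.60) = 0.0425
  C_32 = −[(0.80)(-0.25) − (-0.05)(-0.30)] = 0.2150
  C_33 = (0.80)(0.60) − (-0.05)(-0.30) = 0.4650
det(I−A) = Σ_j (I−A)_1j·C_1j = (0.80)(0.3350) + (-0.05)(0.2175) + (-0.05)(0.1200) = 0.251125
adj(I−A) = Cᵀ =
  [ 0.3350   0.0350   0.0425]
  [ 0.2175   0.4725   0.2150]
  [ 0.1200   0.0875   0.4650]
(I − A)⁻¹ = adj(I−A) / det(I−A) ≈
  [   1.33400     0.13937     0.16924]
  [   0.86610     1.88153     0.85615]
  [   0.47785     0.34843     1.85167]
The output multiplier for sector j is the column-j sum of the Leontief inverse (I − A)⁻¹ = adj(I−A) / det(I−A).
Column 1 of adj(I−A): (0.3350, 0.2175, 0.1200); det(I−A) = 0.251125.
m_1 = (0.3350 + 0.2175 + 0.1200) / 0.251125 = 0.6725 / 0.251125 ≈ 2.6779.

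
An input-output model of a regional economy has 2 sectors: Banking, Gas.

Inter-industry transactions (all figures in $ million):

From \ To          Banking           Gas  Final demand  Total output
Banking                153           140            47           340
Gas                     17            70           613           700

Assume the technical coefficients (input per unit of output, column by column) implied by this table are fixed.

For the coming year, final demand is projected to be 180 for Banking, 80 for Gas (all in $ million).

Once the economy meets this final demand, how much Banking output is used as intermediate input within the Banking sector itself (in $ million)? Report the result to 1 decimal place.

Technical coefficients a_ij = z_ij / X_j:
  a_11 = 153/340 = 0.45, a_21 = 17/340 = 0.05
  a_12 = 140/700 = 0.20, a_22 = 70/700 = 0.10
I − A =
  [   0.55    -0.20]
  [  -0.05     0.90]
det(I−A) = (0.55)(0.90) − (-0.20)(-0.05) = 0.4850
adj(I−A) = [[0.90, 0.20], [0.05, 0.55]]
(I − A)⁻¹ = adj(I−A) / det(I−A) ≈
  [   1.8557     0.4124]
  [   0.1031     1.1340]
First solve x = (I − A)⁻¹ d = adj(I−A)·d / det(I−A); in particular x_1 = (0.90·180 + 0.20·80) / 0.4850 = 178.00 / 0.4850 ≈ 367.010.
Intermediate flow from 1 to 1: z_11 = a_11 · x_1 = 0.45 × 178.00 / 0.4850 = 80.10 / 0.4850 ≈ 165.2.

z_11 = 165.2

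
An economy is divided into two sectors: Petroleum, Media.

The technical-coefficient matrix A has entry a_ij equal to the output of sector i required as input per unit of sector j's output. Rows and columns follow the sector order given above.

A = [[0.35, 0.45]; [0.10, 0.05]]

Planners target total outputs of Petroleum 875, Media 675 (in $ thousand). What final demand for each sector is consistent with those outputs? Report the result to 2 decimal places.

d_1 = 265.00, d_2 = 553.75

I − A =
  [   0.65    -0.45]
  [  -0.10     0.95]
d = (I − A) x:
  d_1 = (+0.65)·875 + (-0.45)·675 = 265.00
  d_2 = (-0.10)·875 + (+0.95)·675 = 553.75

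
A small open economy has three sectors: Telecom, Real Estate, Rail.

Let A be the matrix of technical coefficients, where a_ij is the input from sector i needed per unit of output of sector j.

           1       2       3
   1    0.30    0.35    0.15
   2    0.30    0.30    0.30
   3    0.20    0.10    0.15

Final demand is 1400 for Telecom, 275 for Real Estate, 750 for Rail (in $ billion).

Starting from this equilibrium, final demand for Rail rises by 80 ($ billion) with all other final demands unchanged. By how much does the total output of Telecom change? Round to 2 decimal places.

Δx_1 = 64.68

I − A =
  [   0.70    -0.35    -0.15]
  [  -0.30     0.70    -0.30]
  [  -0.20    -0.10     0.85]
Cofactors of I−A, C_ij = (−1)^(i+j)·(minor ij) (rows/columns in the sector order above):
  C_11 = (0.70)(0.85) − (-0.30)(-0.10) = 0.5650
  C_12 = −[(-0.30)(0.85) − (-0.30)(-0.20)] = 0.3150
  C_13 = (-0.30)(-0.10) − (0.70)(-0.20) = 0.1700
  C_21 = −[(-0.35)(0.85) − (-0.15)(-0.10)] = 0.3125
  C_22 = (0.70)(0.85) − (-0.15)(-0.20) = 0.5650
  C_23 = −[(0.70)(-0.10) − (-0.35)(-0.20)] = 0.1400
  C_31 = (-0.35)(-0.30) − (-0.15)(0.70) = 0.2100
  C_32 = −[(0.70)(-0.30) − (-0.15)(-0.30)] = 0.2550
  C_33 = (0.70)(0.70) − (-0.35)(-0.30) = 0.3850
det(I−A) = Σ_j (I−A)_1j·C_1j = (0.70)(0.5650) + (-0.35)(0.3150) + (-0.15)(0.1700) = 0.25975
adj(I−A) = Cᵀ =
  [ 0.5650   0.3125   0.2100]
  [ 0.3150   0.5650   0.2550]
  [ 0.1700   0.1400   0.3850]
(I − A)⁻¹ = adj(I−A) / det(I−A) ≈
  [   2.1752     1.2031     0.8085]
  [   1.2127     2.1752     0.9817]
  [   0.6545     0.5390     1.4822]
Δx = (I − A)⁻¹ Δd with Δd having +80 in the Rail component and 0 elsewhere.
So Δx_1 = L_13 · (+80), where L_13 = adj(I−A)_13 / det(I−A) = 0.2100 / 0.25975.
Δx_1 = 0.2100 × (+80) / 0.25975 = 16.80 / 0.25975 ≈ 64.68.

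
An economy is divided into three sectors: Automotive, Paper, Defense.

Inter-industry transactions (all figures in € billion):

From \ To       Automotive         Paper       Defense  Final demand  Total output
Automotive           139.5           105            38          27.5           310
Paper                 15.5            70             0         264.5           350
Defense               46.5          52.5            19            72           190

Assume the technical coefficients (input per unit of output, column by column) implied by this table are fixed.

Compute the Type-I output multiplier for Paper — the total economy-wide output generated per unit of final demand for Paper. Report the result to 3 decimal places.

m_P = 2.500

Technical coefficients a_ij = z_ij / X_j:
  a_AA = 139.5/310 = 0.45, a_PA = 15.5/310 = 0.05, a_DA = 46.5/310 = 0.15
  a_AP = 105/350 = 0.30, a_PP = 70/350 = 0.20, a_DP = 52.5/350 = 0.15
  a_AD = 38/190 = 0.20, a_PD = 0/190 = 0.00, a_DD = 19/190 = 0.10
I − A =
  [   0.55    -0.30    -0.20]
  [  -0.05     0.80     0.00]
  [  -0.15    -0.15     0.90]
Cofactors of I−A, C_ij = (−1)^(i+j)·(minor ij) (rows/columns in the sector order above):
  C_11 = (0.80)(0.90) − (0.00)(-0.15) = 0.7200
  C_12 = −[(-0.05)(0.90) − (0.00)(-0.15)] = 0.0450
  C_13 = (-0.05)(-0.15) − (0.80)(-0.15) = 0.1275
  C_21 = −[(-0.30)(0.90) − (-0.20)(-0.15)] = 0.3000
  C_22 = (0.55)(0.90) − (-0.20)(-0.15) = 0.4650
  C_23 = −[(0.55)(-0.15) − (-0.30)(-0.15)] = 0.1275
  C_31 = (-0.30)(0.00) − (-0.20)(0.80) = 0.1600
  C_32 = −[(0.55)(0.00) − (-0.20)(-0.05)] = 0.0100
  C_33 = (0.55)(0.80) − (-0.30)(-0.05) = 0.4250
det(I−A) = Σ_j (I−A)_1j·C_1j = (0.55)(0.7200) + (-0.30)(0.0450) + (-0.20)(0.1275) = 0.3570
adj(I−A) = Cᵀ =
  [ 0.7200   0.3000   0.1600]
  [ 0.0450   0.4650   0.0100]
  [ 0.1275   0.1275   0.4250]
(I − A)⁻¹ = adj(I−A) / det(I−A) ≈
  [   2.0168     0.8403     0.4482]
  [   0.1261     1.3025     0.0280]
  [   0.3571     0.3571     1.1905]
The output multiplier for sector j is the column-j sum of the Leontief inverse (I − A)⁻¹ = adj(I−A) / det(I−A).
Column P of adj(I−A): (0.3000, 0.4650, 0.1275); det(I−A) = 0.3570.
m_P = (0.3000 + 0.4650 + 0.1275) / 0.3570 = 0.8925 / 0.3570 = 2.500.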